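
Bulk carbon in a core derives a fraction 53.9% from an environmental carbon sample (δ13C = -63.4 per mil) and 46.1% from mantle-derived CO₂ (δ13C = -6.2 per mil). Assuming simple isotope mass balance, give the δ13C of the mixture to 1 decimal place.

-37.0 per mil

δ_mix = f_A·δ_A + f_B·δ_B
δ_mix = 0.539 × (-63.4) + 0.461 × (-6.2)
δ_mix = -34.17 + -2.86 = -37.03 per mil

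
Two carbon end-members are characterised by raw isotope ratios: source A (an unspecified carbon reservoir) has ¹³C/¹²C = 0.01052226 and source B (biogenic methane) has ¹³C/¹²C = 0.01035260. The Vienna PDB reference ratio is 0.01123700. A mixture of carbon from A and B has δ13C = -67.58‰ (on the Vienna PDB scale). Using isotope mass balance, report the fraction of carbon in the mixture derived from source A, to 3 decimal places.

0.737

δ_A = (0.01052226/0.01123700 − 1)×1000 = (0.936394 − 1)×1000 = -63.606‰
δ_B = (0.01035260/0.01123700 − 1)×1000 = (0.921296 − 1)×1000 = -78.704‰
f_A = (δ_mix − δ_B)/(δ_A − δ_B) = (-67.58 − (-78.704))/(-63.606 − (-78.704))
f_A = 11.124 / 15.098 = 0.7368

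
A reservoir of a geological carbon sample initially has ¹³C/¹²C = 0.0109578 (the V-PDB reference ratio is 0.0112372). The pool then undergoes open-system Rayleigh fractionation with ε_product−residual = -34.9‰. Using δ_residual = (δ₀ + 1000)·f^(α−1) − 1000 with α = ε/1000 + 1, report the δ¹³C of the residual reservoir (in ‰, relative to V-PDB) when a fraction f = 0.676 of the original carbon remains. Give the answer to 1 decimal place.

-11.4‰

δ₀ = (0.0109578/0.0112372 − 1)×1000 = (0.975136 − 1)×1000 = -24.864‰
α − 1 = ε/1000 = -0.0349
f^(α−1) = 0.676^(-0.0349) = 1.013759
δ_res = (-24.864 + 1000) × 1.013759 − 1000 = 988.553 − 1000 = -11.45‰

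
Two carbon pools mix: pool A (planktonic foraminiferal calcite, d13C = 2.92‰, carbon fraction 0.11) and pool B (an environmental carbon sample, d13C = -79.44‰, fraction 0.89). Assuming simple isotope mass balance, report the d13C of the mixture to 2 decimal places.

-70.38‰

δ_mix = f_A·δ_A + f_B·δ_B
δ_mix = 0.11 × (2.92) + 0.89 × (-79.44)
δ_mix = 0.321 + -70.702 = -70.380‰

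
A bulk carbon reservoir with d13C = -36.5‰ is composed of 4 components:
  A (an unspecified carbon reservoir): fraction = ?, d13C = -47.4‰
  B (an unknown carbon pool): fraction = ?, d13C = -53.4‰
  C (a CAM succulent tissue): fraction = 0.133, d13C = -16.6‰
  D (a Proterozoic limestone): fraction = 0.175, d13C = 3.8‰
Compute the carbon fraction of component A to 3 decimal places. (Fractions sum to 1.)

0.333

Let f_A and f_B be the unknown fractions; fractions sum to 1 so f_A + f_B = 0.692.
Mass balance: Σ fᵢ·δᵢ = δ_bulk ⇒ f_A·(-47.4) + f_B·(-53.4) = -36.5 − (-1.543) = -34.957
Substitute f_B = 0.692 − f_A:
f_A·(-47.4 − -53.4) = -34.957 − 0.692×(-53.4) = 1.996
f_A = 1.996 / 6.0 = 0.3326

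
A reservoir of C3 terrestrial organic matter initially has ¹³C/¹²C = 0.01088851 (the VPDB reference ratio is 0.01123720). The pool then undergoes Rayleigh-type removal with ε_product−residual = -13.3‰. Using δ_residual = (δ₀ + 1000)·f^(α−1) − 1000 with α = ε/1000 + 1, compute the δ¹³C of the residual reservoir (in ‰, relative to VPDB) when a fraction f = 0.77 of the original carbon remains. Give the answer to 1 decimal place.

δ₀ = (0.01088851/0.01123720 − 1)×1000 = (0.968970 − 1)×1000 = -31.030‰
α − 1 = ε/1000 = -0.0133
f^(α−1) = 0.77^(-0.0133) = 1.003482
δ_res = (-31.030 + 1000) × 1.003482 − 1000 = 972.344 − 1000 = -27.66‰

-27.7‰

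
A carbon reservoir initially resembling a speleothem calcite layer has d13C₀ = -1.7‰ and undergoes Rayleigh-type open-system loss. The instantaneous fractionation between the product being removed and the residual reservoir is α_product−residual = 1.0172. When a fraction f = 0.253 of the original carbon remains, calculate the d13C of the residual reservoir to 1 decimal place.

Rayleigh residual: δ_res = (δ₀ + 1000)·f^(α−1) − 1000
α − 1 = 0.01720
f^(α−1) = 0.253^(0.01720) = 0.976638
δ_res = (-1.7 + 1000) × 0.976638 − 1000 = 974.978 − 1000 = -25.02‰

-25.0‰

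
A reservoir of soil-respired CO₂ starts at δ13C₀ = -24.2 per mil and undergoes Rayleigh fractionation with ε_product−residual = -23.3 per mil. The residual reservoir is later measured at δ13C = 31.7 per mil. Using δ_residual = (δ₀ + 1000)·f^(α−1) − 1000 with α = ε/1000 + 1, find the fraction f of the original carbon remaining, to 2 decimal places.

α − 1 = ε/1000 = -0.0233
(δ_res + 1000)/(δ₀ + 1000) = (31.7 + 1000)/(-24.2 + 1000) = 1031.7/975.8 = 1.057286
f = 1.057286^(1/-0.0233) = exp(ln(1.057286)/-0.0233) = exp(0.05571/-0.0233)
f = exp(-2.3908) = 0.0916

0.09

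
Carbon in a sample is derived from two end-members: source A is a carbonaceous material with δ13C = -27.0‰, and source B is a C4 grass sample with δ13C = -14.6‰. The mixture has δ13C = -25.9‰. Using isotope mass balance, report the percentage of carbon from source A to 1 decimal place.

δ_mix = f_A·δ_A + (1 − f_A)·δ_B  ⇒  f_A = (δ_mix − δ_B)/(δ_A − δ_B)
f_A = (-25.9 − (-14.6)) / (-27.0 − (-14.6))
f_A = -11.3 / -12.4 = 0.9113

91.1%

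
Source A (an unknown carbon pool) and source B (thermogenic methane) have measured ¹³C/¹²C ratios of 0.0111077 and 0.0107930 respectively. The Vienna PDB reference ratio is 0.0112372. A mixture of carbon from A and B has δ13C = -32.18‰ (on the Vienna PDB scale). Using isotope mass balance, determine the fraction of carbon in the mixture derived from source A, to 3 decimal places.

δ_A = (0.0111077/0.0112372 − 1)×1000 = (0.988476 − 1)×1000 = -11.524‰
δ_B = (0.0107930/0.0112372 − 1)×1000 = (0.960471 − 1)×1000 = -39.529‰
f_A = (δ_mix − δ_B)/(δ_A − δ_B) = (-32.18 − (-39.529))/(-11.524 − (-39.529))
f_A = 7.349 / 28.005 = 0.2624

0.262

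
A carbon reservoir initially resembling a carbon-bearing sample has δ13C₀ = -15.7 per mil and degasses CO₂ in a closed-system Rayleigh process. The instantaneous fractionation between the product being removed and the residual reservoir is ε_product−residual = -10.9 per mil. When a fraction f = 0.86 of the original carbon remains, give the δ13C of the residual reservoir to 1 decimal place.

Rayleigh residual: δ_res = (δ₀ + 1000)·f^(α−1) − 1000
α = ε/1000 + 1 = 0.98910, so α − 1 = -0.01090
f^(α−1) = 0.86^(-0.01090) = 1.001645
δ_res = (-15.7 + 1000) × 1.001645 − 1000 = 985.919 − 1000 = -14.08 per mil

-14.1 per mil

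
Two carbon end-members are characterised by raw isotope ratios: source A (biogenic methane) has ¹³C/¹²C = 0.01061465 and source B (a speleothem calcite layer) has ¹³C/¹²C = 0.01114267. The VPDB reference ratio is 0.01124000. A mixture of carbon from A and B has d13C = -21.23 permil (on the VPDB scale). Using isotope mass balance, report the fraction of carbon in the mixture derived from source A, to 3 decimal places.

0.268

δ_A = (0.01061465/0.01124000 − 1)×1000 = (0.944364 − 1)×1000 = -55.636 permil
δ_B = (0.01114267/0.01124000 − 1)×1000 = (0.991341 − 1)×1000 = -8.659 permil
f_A = (δ_mix − δ_B)/(δ_A − δ_B) = (-21.23 − (-8.659))/(-55.636 − (-8.659))
f_A = -12.571 / -46.977 = 0.2676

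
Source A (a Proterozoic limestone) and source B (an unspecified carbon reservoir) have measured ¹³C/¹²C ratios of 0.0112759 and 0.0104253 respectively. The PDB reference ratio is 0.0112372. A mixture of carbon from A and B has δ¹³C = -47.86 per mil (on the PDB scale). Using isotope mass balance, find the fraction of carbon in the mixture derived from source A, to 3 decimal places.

0.322

δ_A = (0.0112759/0.0112372 − 1)×1000 = (1.003444 − 1)×1000 = 3.444 per mil
δ_B = (0.0104253/0.0112372 − 1)×1000 = (0.927749 − 1)×1000 = -72.251 per mil
f_A = (δ_mix − δ_B)/(δ_A − δ_B) = (-47.86 − (-72.251))/(3.444 − (-72.251))
f_A = 24.391 / 75.695 = 0.3222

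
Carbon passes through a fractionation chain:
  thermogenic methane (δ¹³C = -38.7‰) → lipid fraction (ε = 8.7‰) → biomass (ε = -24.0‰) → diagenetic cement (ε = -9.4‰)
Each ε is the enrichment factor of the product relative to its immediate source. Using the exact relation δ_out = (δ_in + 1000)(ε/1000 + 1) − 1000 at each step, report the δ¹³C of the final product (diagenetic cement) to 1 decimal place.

step 1: δ = (-38.70 + 1000)·(8.7/1000 + 1) − 1000 = -30.34‰
step 2: δ = (-30.34 + 1000)·(-24.0/1000 + 1) − 1000 = -53.61‰
step 3: δ = (-53.61 + 1000)·(-9.4/1000 + 1) − 1000 = -62.50‰

-62.5‰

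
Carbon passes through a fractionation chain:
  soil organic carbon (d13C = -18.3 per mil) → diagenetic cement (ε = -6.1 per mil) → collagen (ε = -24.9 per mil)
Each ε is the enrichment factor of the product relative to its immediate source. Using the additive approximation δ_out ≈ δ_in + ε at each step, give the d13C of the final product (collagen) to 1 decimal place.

-49.3 per mil

step 1: δ ≈ -18.3 + (-6.1) = -24.4 per mil
step 2: δ ≈ -24.4 + (-24.9) = -49.3 per mil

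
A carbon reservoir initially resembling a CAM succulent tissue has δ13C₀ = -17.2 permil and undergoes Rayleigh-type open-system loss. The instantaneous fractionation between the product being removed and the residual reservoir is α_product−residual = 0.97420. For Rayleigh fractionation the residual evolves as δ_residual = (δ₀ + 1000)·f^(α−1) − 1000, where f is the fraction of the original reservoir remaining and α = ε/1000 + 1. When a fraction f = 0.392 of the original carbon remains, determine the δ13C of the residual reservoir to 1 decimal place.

6.8 permil

Rayleigh residual: δ_res = (δ₀ + 1000)·f^(α−1) − 1000
α − 1 = -0.02580
f^(α−1) = 0.392^(-0.02580) = 1.024456
δ_res = (-17.2 + 1000) × 1.024456 − 1000 = 1006.835 − 1000 = 6.84 permil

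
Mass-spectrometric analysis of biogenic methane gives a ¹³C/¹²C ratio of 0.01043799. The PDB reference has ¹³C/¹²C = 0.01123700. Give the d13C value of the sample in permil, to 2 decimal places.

-71.11 permil

d13C = (R_sample / R_standard − 1) × 1000
R_sample / R_standard = 0.01043799 / 0.01123700 = 0.928895
d13C = (0.928895 − 1) × 1000 = -71.105 permil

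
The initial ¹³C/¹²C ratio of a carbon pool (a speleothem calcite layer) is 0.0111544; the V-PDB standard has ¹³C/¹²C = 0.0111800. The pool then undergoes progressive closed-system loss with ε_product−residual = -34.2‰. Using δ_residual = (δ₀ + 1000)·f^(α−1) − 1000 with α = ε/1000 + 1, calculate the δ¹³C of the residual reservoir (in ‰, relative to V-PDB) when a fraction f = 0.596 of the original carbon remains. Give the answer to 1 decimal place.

15.5‰

δ₀ = (0.0111544/0.0111800 − 1)×1000 = (0.997710 − 1)×1000 = -2.290‰
α − 1 = ε/1000 = -0.0342
f^(α−1) = 0.596^(-0.0342) = 1.017857
δ_res = (-2.290 + 1000) × 1.017857 − 1000 = 1015.526 − 1000 = 15.53‰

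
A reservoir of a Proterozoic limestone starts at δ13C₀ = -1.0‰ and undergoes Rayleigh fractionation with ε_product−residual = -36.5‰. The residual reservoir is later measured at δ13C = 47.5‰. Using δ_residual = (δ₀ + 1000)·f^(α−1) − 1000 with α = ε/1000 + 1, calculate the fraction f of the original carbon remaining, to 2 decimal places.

α − 1 = ε/1000 = -0.0365
(δ_res + 1000)/(δ₀ + 1000) = (47.5 + 1000)/(-1.0 + 1000) = 1047.5/999.0 = 1.048549
f = 1.048549^(1/-0.0365) = exp(ln(1.048549)/-0.0365) = exp(0.04741/-0.0365)
f = exp(-1.2988) = 0.2729

0.27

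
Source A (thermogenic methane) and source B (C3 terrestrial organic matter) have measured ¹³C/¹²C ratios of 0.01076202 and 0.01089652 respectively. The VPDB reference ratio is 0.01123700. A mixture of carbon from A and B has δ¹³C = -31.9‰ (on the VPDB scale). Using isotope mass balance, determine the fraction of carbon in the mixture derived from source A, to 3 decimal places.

0.134

δ_A = (0.01076202/0.01123700 − 1)×1000 = (0.957731 − 1)×1000 = -42.269‰
δ_B = (0.01089652/0.01123700 − 1)×1000 = (0.969700 − 1)×1000 = -30.300‰
f_A = (δ_mix − δ_B)/(δ_A − δ_B) = (-31.9 − (-30.300))/(-42.269 − (-30.300))
f_A = -1.600 / -11.969 = 0.1337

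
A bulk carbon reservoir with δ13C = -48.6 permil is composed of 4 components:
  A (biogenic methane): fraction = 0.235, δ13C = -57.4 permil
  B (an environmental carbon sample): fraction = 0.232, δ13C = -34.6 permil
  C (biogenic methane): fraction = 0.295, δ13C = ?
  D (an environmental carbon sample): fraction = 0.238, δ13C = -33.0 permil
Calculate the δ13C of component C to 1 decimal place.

Isotope mass balance: δ_bulk = Σ fᵢ·δᵢ.
-48.6 = 0.235×(-57.4) + 0.232×(-34.6) + 0.295×δ_C + 0.238×(-33.0)
0.295·δ_C = -48.6 − (-29.370) = -19.230
δ_C = -19.230 / 0.295 = -65.19 permil

-65.2 permil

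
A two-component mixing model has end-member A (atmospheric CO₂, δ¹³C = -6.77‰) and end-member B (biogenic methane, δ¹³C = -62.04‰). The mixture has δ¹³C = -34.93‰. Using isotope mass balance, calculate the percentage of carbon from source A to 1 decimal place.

49.1%

δ_mix = f_A·δ_A + (1 − f_A)·δ_B  ⇒  f_A = (δ_mix − δ_B)/(δ_A − δ_B)
f_A = (-34.93 − (-62.04)) / (-6.77 − (-62.04))
f_A = 27.11 / 55.27 = 0.4905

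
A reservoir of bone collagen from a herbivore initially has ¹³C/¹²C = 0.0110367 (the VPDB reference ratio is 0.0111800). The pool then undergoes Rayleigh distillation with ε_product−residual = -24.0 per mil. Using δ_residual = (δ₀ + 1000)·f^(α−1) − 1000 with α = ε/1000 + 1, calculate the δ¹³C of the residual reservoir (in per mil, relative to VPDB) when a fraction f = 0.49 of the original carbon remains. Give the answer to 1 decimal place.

δ₀ = (0.0110367/0.0111800 − 1)×1000 = (0.987182 − 1)×1000 = -12.818 per mil
α − 1 = ε/1000 = -0.0240
f^(α−1) = 0.49^(-0.0240) = 1.017268
δ_res = (-12.818 + 1000) × 1.017268 − 1000 = 1004.229 − 1000 = 4.23 per mil

4.2 per mil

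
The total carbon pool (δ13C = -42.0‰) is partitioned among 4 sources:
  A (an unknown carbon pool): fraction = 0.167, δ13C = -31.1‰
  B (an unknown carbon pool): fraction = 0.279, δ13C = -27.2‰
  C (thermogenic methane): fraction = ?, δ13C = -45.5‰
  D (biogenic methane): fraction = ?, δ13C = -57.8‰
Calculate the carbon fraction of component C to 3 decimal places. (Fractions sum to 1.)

0.228

Let f_C and f_D be the unknown fractions; fractions sum to 1 so f_C + f_D = 0.554.
Mass balance: Σ fᵢ·δᵢ = δ_bulk ⇒ f_C·(-45.5) + f_D·(-57.8) = -42.0 − (-12.783) = -29.217
Substitute f_D = 0.554 − f_C:
f_C·(-45.5 − -57.8) = -29.217 − 0.554×(-57.8) = 2.804
f_C = 2.804 / 12.3 = 0.2279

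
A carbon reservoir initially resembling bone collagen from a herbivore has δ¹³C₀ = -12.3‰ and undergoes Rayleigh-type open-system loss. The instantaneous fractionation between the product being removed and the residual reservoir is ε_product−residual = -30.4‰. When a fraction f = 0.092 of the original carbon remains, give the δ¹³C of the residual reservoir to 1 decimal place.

Rayleigh residual: δ_res = (δ₀ + 1000)·f^(α−1) − 1000
α = ε/1000 + 1 = 0.96960, so α − 1 = -0.03040
f^(α−1) = 0.092^(-0.03040) = 1.075229
δ_res = (-12.3 + 1000) × 1.075229 − 1000 = 1062.003 − 1000 = 62.00‰

62.0‰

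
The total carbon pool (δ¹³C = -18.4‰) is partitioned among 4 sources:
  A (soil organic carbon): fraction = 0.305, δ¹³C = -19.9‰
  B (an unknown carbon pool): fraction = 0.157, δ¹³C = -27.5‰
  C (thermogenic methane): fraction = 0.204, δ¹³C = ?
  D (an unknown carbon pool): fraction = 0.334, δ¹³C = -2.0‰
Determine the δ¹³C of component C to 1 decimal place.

-36.0‰

Isotope mass balance: δ_bulk = Σ fᵢ·δᵢ.
-18.4 = 0.305×(-19.9) + 0.157×(-27.5) + 0.204×δ_C + 0.334×(-2.0)
0.204·δ_C = -18.4 − (-11.055) = -7.345
δ_C = -7.345 / 0.204 = -36.00‰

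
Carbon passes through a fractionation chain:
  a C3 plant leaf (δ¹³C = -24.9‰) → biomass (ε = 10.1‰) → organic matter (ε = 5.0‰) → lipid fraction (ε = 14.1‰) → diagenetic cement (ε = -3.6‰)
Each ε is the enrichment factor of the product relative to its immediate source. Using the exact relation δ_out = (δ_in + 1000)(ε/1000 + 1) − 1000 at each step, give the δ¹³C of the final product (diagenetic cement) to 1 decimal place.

step 1: δ = (-24.90 + 1000)·(10.1/1000 + 1) − 1000 = -15.05‰
step 2: δ = (-15.05 + 1000)·(5.0/1000 + 1) − 1000 = -10.13‰
step 3: δ = (-10.13 + 1000)·(14.1/1000 + 1) − 1000 = 3.83‰
step 4: δ = (3.83 + 1000)·(-3.6/1000 + 1) − 1000 = 0.22‰

0.2‰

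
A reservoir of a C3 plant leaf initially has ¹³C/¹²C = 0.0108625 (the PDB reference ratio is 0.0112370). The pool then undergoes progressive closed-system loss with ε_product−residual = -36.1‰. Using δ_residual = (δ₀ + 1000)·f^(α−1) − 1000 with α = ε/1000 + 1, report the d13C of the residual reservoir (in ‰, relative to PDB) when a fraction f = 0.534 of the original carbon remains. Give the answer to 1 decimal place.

-11.2‰

δ₀ = (0.0108625/0.0112370 − 1)×1000 = (0.966673 − 1)×1000 = -33.327‰
α − 1 = ε/1000 = -0.0361
f^(α−1) = 0.534^(-0.0361) = 1.022906
δ_res = (-33.327 + 1000) × 1.022906 − 1000 = 988.815 − 1000 = -11.18‰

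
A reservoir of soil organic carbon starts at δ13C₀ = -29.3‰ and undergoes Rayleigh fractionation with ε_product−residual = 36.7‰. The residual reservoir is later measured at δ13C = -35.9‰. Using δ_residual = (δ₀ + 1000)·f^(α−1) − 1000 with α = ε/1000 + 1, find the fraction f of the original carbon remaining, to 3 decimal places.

α − 1 = ε/1000 = 0.0367
(δ_res + 1000)/(δ₀ + 1000) = (-35.9 + 1000)/(-29.3 + 1000) = 964.1/970.7 = 0.993201
f = 0.993201^(1/0.0367) = exp(ln(0.993201)/0.0367) = exp(-0.00682/0.0367)
f = exp(-0.1859) = 0.8304

0.830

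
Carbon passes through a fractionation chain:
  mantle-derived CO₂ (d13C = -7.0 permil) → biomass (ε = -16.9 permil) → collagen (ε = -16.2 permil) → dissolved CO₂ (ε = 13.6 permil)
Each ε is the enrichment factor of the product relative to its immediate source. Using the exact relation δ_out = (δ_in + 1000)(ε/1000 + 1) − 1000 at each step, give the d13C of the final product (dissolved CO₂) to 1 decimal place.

step 1: δ = (-7.00 + 1000)·(-16.9/1000 + 1) − 1000 = -23.78 permil
step 2: δ = (-23.78 + 1000)·(-16.2/1000 + 1) − 1000 = -39.60 permil
step 3: δ = (-39.60 + 1000)·(13.6/1000 + 1) − 1000 = -26.53 permil

-26.5 permil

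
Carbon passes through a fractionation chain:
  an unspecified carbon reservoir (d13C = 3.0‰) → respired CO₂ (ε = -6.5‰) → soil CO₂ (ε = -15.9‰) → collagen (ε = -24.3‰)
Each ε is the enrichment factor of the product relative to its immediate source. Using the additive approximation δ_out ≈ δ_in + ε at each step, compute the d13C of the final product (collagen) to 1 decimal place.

-43.7‰

step 1: δ ≈ 3.0 + (-6.5) = -3.5‰
step 2: δ ≈ -3.5 + (-15.9) = -19.4‰
step 3: δ ≈ -19.4 + (-24.3) = -43.7‰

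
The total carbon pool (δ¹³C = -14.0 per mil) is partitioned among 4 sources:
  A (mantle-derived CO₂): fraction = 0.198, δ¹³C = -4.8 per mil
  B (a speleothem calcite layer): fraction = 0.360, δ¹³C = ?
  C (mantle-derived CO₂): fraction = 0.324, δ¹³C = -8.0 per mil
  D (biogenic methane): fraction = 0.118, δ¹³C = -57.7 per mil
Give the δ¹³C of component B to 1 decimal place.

-10.1 per mil

Isotope mass balance: δ_bulk = Σ fᵢ·δᵢ.
-14.0 = 0.198×(-4.8) + 0.360×δ_B + 0.324×(-8.0) + 0.118×(-57.7)
0.360·δ_B = -14.0 − (-10.351) = -3.649
δ_B = -3.649 / 0.360 = -10.14 per mil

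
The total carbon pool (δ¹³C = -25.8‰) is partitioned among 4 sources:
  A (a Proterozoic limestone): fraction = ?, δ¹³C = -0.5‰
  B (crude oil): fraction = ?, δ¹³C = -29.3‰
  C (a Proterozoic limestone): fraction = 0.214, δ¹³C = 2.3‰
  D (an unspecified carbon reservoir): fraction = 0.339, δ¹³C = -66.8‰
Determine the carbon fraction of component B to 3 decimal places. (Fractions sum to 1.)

0.119

Let f_B and f_A be the unknown fractions; fractions sum to 1 so f_B + f_A = 0.447.
Mass balance: Σ fᵢ·δᵢ = δ_bulk ⇒ f_B·(-29.3) + f_A·(-0.5) = -25.8 − (-22.153) = -3.647
Substitute f_A = 0.447 − f_B:
f_B·(-29.3 − -0.5) = -3.647 − 0.447×(-0.5) = -3.424
f_B = -3.424 / -28.8 = 0.1189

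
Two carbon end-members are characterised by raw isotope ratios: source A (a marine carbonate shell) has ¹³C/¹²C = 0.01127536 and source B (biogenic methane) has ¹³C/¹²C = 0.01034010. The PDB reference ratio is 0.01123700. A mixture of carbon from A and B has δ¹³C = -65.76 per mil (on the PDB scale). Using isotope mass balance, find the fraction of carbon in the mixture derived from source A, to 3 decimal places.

δ_A = (0.01127536/0.01123700 − 1)×1000 = (1.003414 − 1)×1000 = 3.414 per mil
δ_B = (0.01034010/0.01123700 − 1)×1000 = (0.920183 − 1)×1000 = -79.817 per mil
f_A = (δ_mix − δ_B)/(δ_A − δ_B) = (-65.76 − (-79.817))/(3.414 − (-79.817))
f_A = 14.057 / 83.230 = 0.1689

0.169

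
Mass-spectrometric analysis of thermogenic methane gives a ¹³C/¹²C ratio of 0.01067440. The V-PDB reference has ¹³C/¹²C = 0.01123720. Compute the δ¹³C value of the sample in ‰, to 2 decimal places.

-50.08‰

δ¹³C = (R_sample / R_standard − 1) × 1000
R_sample / R_standard = 0.01067440 / 0.01123720 = 0.949916
δ¹³C = (0.949916 − 1) × 1000 = -50.084‰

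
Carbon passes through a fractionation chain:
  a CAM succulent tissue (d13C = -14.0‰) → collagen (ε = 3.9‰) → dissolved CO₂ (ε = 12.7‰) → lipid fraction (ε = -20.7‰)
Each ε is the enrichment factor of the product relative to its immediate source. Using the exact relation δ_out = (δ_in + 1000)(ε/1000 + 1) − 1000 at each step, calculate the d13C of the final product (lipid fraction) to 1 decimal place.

-18.3‰

step 1: δ = (-14.00 + 1000)·(3.9/1000 + 1) − 1000 = -10.15‰
step 2: δ = (-10.15 + 1000)·(12.7/1000 + 1) − 1000 = 2.42‰
step 3: δ = (2.42 + 1000)·(-20.7/1000 + 1) − 1000 = -18.33‰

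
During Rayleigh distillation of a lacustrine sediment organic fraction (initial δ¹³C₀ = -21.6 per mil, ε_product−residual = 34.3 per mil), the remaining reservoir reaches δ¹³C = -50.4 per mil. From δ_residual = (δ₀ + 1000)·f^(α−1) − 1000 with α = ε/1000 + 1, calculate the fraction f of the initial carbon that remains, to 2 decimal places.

α − 1 = ε/1000 = 0.0343
(δ_res + 1000)/(δ₀ + 1000) = (-50.4 + 1000)/(-21.6 + 1000) = 949.6/978.4 = 0.970564
f = 0.970564^(1/0.0343) = exp(ln(0.970564)/0.0343) = exp(-0.02988/0.0343)
f = exp(-0.8711) = 0.4185

0.42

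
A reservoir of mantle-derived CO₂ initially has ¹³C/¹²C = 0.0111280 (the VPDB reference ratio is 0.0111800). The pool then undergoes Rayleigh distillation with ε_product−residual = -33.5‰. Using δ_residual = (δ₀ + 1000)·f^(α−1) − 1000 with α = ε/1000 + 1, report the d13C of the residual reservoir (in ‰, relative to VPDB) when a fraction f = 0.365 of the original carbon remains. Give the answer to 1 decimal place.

δ₀ = (0.0111280/0.0111800 − 1)×1000 = (0.995349 − 1)×1000 = -4.651‰
α − 1 = ε/1000 = -0.0335
f^(α−1) = 0.365^(-0.0335) = 1.034340
δ_res = (-4.651 + 1000) × 1.034340 − 1000 = 1029.529 − 1000 = 29.53‰

29.5‰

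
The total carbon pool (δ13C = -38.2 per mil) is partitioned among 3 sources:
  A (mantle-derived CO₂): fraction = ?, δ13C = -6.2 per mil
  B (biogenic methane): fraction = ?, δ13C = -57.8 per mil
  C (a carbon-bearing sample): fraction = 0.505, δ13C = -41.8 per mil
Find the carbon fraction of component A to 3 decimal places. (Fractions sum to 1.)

0.223

Let f_A and f_B be the unknown fractions; fractions sum to 1 so f_A + f_B = 0.495.
Mass balance: Σ fᵢ·δᵢ = δ_bulk ⇒ f_A·(-6.2) + f_B·(-57.8) = -38.2 − (-21.109) = -17.091
Substitute f_B = 0.495 − f_A:
f_A·(-6.2 − -57.8) = -17.091 − 0.495×(-57.8) = 11.520
f_A = 11.520 / 51.6 = 0.2233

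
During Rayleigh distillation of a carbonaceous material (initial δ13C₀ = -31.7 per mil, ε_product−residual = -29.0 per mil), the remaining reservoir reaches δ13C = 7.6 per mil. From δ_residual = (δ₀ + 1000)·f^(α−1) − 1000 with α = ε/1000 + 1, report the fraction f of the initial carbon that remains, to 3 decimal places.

α − 1 = ε/1000 = -0.0290
(δ_res + 1000)/(δ₀ + 1000) = (7.6 + 1000)/(-31.7 + 1000) = 1007.6/968.3 = 1.040587
f = 1.040587^(1/-0.0290) = exp(ln(1.040587)/-0.0290) = exp(0.03978/-0.0290)
f = exp(-1.3719) = 0.2536

0.254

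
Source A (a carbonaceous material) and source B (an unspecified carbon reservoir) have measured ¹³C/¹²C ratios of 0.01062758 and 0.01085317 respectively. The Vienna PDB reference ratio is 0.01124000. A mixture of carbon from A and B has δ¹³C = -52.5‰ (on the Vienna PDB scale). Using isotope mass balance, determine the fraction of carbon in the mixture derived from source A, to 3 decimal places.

δ_A = (0.01062758/0.01124000 − 1)×1000 = (0.945514 − 1)×1000 = -54.486‰
δ_B = (0.01085317/0.01124000 − 1)×1000 = (0.965585 − 1)×1000 = -34.415‰
f_A = (δ_mix − δ_B)/(δ_A − δ_B) = (-52.5 − (-34.415))/(-54.486 − (-34.415))
f_A = -18.085 / -20.070 = 0.9011

0.901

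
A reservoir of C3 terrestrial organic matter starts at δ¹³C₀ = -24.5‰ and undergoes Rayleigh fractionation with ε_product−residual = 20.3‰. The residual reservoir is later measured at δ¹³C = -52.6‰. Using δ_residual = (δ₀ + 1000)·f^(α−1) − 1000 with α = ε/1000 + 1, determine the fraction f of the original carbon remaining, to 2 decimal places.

0.24

α − 1 = ε/1000 = 0.0203
(δ_res + 1000)/(δ₀ + 1000) = (-52.6 + 1000)/(-24.5 + 1000) = 947.4/975.5 = 0.971194
f = 0.971194^(1/0.0203) = exp(ln(0.971194)/0.0203) = exp(-0.02923/0.0203)
f = exp(-1.4398) = 0.2370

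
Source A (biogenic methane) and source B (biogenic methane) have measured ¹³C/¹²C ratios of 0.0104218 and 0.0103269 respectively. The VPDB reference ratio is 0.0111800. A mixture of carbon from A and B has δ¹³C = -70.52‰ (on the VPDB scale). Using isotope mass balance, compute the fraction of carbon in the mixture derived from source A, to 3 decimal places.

0.682

δ_A = (0.0104218/0.0111800 − 1)×1000 = (0.932182 − 1)×1000 = -67.818‰
δ_B = (0.0103269/0.0111800 − 1)×1000 = (0.923694 − 1)×1000 = -76.306‰
f_A = (δ_mix − δ_B)/(δ_A − δ_B) = (-70.52 − (-76.306))/(-67.818 − (-76.306))
f_A = 5.786 / 8.488 = 0.6816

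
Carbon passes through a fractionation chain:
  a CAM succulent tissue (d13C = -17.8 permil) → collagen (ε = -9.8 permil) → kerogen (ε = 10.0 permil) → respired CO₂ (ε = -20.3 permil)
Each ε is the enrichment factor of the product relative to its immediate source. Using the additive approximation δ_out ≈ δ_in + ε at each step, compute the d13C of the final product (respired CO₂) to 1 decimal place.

-37.9 permil

step 1: δ ≈ -17.8 + (-9.8) = -27.6 permil
step 2: δ ≈ -27.6 + (10.0) = -17.6 permil
step 3: δ ≈ -17.6 + (-20.3) = -37.9 permil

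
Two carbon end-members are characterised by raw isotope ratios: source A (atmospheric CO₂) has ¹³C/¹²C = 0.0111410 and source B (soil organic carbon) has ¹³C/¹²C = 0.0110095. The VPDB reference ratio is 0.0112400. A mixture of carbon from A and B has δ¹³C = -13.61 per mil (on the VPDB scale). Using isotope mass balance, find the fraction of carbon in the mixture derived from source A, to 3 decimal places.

0.590

δ_A = (0.0111410/0.0112400 − 1)×1000 = (0.991192 − 1)×1000 = -8.808 per mil
δ_B = (0.0110095/0.0112400 − 1)×1000 = (0.979493 − 1)×1000 = -20.507 per mil
f_A = (δ_mix − δ_B)/(δ_A − δ_B) = (-13.61 − (-20.507))/(-8.808 − (-20.507))
f_A = 6.897 / 11.699 = 0.5895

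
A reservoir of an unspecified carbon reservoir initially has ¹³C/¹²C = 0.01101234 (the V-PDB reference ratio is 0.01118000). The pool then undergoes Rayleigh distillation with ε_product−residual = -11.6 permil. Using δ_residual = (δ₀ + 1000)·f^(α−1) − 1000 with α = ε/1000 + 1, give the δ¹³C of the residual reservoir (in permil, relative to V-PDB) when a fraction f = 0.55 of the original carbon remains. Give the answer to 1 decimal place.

δ₀ = (0.01101234/0.01118000 − 1)×1000 = (0.985004 − 1)×1000 = -14.996 permil
α − 1 = ε/1000 = -0.0116
f^(α−1) = 0.55^(-0.0116) = 1.006959
δ_res = (-14.996 + 1000) × 1.006959 − 1000 = 991.858 − 1000 = -8.14 permil

-8.1 permil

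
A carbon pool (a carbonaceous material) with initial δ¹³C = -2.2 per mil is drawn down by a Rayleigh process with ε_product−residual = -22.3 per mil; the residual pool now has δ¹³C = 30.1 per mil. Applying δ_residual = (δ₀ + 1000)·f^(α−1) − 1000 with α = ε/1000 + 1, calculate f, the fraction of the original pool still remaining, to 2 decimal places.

α − 1 = ε/1000 = -0.0223
(δ_res + 1000)/(δ₀ + 1000) = (30.1 + 1000)/(-2.2 + 1000) = 1030.1/997.8 = 1.032371
f = 1.032371^(1/-0.0223) = exp(ln(1.032371)/-0.0223) = exp(0.03186/-0.0223)
f = exp(-1.4286) = 0.2396

0.24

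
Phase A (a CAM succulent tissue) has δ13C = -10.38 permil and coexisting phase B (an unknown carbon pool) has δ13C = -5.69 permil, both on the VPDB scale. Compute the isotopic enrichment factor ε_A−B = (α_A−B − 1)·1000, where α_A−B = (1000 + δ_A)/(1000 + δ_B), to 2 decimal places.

α_A−B = (1000 + -10.38) / (1000 + -5.69) = 989.62 / 994.31 = 0.995283
ε_A−B = (0.995283 − 1) × 1000 = -4.717 permil
(The approximation ε ≈ δ_A − δ_B would give -4.69 permil.)

-4.72 permil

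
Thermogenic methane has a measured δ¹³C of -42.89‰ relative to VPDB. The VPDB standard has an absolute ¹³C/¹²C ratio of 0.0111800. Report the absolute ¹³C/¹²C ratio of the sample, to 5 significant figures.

0.010700

R_sample = R_standard × (δ¹³C/1000 + 1)
R_sample = 0.0111800 × (-42.89/1000 + 1) = 0.0111800 × 0.957110
R_sample = 0.0107005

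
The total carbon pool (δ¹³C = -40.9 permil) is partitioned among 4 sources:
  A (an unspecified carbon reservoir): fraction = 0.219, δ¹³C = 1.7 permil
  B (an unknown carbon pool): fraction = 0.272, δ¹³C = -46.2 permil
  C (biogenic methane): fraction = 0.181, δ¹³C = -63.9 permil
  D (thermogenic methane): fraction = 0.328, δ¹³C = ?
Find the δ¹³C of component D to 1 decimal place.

Isotope mass balance: δ_bulk = Σ fᵢ·δᵢ.
-40.9 = 0.219×(1.7) + 0.272×(-46.2) + 0.181×(-63.9) + 0.328×δ_D
0.328·δ_D = -40.9 − (-23.760) = -17.140
δ_D = -17.140 / 0.328 = -52.26 permil

-52.3 permil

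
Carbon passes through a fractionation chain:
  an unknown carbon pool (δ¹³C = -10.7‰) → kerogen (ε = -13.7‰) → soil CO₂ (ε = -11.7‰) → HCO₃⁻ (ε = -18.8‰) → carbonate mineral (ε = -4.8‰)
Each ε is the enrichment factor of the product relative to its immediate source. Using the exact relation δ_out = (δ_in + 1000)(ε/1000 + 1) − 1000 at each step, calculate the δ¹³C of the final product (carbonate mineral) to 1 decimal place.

-58.3‰

step 1: δ = (-10.70 + 1000)·(-13.7/1000 + 1) − 1000 = -24.25‰
step 2: δ = (-24.25 + 1000)·(-11.7/1000 + 1) − 1000 = -35.67‰
step 3: δ = (-35.67 + 1000)·(-18.8/1000 + 1) − 1000 = -53.80‰
step 4: δ = (-53.80 + 1000)·(-4.8/1000 + 1) − 1000 = -58.34‰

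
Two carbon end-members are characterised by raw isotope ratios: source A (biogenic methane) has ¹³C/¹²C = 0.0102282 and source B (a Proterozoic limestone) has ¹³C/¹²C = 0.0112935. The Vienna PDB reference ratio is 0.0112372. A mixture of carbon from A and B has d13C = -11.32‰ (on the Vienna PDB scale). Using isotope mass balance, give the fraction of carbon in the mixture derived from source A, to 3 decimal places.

δ_A = (0.0102282/0.0112372 − 1)×1000 = (0.910209 − 1)×1000 = -89.791‰
δ_B = (0.0112935/0.0112372 − 1)×1000 = (1.005010 − 1)×1000 = 5.010‰
f_A = (δ_mix − δ_B)/(δ_A − δ_B) = (-11.32 − (5.010))/(-89.791 − (5.010))
f_A = -16.330 / -94.801 = 0.1723

0.172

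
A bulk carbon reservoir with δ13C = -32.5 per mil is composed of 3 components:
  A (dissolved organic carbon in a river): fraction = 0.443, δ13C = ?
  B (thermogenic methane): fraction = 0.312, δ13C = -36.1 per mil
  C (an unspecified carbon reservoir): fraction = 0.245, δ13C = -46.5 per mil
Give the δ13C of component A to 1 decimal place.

Isotope mass balance: δ_bulk = Σ fᵢ·δᵢ.
-32.5 = 0.443×δ_A + 0.312×(-36.1) + 0.245×(-46.5)
0.443·δ_A = -32.5 − (-22.656) = -9.844
δ_A = -9.844 / 0.443 = -22.22 per mil

-22.2 per mil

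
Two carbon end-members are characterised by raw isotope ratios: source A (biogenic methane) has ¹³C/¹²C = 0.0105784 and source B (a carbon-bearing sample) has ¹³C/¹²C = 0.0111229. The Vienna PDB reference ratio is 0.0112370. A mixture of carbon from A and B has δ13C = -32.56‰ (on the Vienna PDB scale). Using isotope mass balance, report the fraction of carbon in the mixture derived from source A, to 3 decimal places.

0.462

δ_A = (0.0105784/0.0112370 − 1)×1000 = (0.941390 − 1)×1000 = -58.610‰
δ_B = (0.0111229/0.0112370 − 1)×1000 = (0.989846 − 1)×1000 = -10.154‰
f_A = (δ_mix − δ_B)/(δ_A − δ_B) = (-32.56 − (-10.154))/(-58.610 − (-10.154))
f_A = -22.406 / -48.456 = 0.4624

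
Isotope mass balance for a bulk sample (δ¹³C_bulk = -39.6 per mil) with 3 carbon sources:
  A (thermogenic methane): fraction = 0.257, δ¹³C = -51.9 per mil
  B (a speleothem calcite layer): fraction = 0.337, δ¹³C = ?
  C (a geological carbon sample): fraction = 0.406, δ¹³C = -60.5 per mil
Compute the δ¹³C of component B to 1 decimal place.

Isotope mass balance: δ_bulk = Σ fᵢ·δᵢ.
-39.6 = 0.257×(-51.9) + 0.337×δ_B + 0.406×(-60.5)
0.337·δ_B = -39.6 − (-37.901) = -1.699
δ_B = -1.699 / 0.337 = -5.04 per mil

-5.0 per mil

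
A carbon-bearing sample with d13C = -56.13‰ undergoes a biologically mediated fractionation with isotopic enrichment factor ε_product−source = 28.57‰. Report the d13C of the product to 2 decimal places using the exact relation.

To first order, δ_product ≈ δ_source + ε = -27.56‰.
Exactly, δ_product = (δ_source + 1000)·(ε/1000 + 1) − 1000.
δ_product = (-56.13 + 1000) × (28.57/1000 + 1) − 1000
δ_product = -29.164‰

-29.16‰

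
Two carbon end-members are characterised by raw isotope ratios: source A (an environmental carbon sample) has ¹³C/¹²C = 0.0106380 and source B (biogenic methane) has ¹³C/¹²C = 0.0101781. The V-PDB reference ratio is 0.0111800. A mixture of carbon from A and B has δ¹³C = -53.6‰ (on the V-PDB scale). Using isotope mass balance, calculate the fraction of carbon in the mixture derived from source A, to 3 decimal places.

0.876

δ_A = (0.0106380/0.0111800 − 1)×1000 = (0.951521 − 1)×1000 = -48.479‰
δ_B = (0.0101781/0.0111800 − 1)×1000 = (0.910385 − 1)×1000 = -89.615‰
f_A = (δ_mix − δ_B)/(δ_A − δ_B) = (-53.6 − (-89.615))/(-48.479 − (-89.615))
f_A = 36.015 / 41.136 = 0.8755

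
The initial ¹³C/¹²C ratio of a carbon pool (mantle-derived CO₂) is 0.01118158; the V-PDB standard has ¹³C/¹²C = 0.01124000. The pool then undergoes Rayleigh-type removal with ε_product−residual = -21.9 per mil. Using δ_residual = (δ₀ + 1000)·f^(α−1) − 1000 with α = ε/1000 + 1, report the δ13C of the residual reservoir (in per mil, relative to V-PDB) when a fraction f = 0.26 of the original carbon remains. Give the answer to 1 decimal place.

δ₀ = (0.01118158/0.01124000 − 1)×1000 = (0.994802 − 1)×1000 = -5.198 per mil
α − 1 = ε/1000 = -0.0219
f^(α−1) = 0.26^(-0.0219) = 1.029940
δ_res = (-5.198 + 1000) × 1.029940 − 1000 = 1024.587 − 1000 = 24.59 per mil

24.6 per mil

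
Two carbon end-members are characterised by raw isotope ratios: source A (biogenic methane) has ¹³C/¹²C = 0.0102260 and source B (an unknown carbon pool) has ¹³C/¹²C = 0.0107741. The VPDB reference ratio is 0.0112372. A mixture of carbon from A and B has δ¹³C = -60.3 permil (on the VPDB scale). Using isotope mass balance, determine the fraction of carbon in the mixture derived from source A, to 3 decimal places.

0.391

δ_A = (0.0102260/0.0112372 − 1)×1000 = (0.910013 − 1)×1000 = -89.987 permil
δ_B = (0.0107741/0.0112372 − 1)×1000 = (0.958789 − 1)×1000 = -41.211 permil
f_A = (δ_mix − δ_B)/(δ_A − δ_B) = (-60.3 − (-41.211))/(-89.987 − (-41.211))
f_A = -19.089 / -48.775 = 0.3914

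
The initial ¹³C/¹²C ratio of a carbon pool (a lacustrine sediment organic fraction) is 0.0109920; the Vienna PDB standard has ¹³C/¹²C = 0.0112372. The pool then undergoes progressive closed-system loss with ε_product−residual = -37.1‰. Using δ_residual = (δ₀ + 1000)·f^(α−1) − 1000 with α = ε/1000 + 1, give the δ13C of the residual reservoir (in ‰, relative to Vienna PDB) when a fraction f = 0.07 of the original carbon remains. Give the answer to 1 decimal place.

79.6‰

δ₀ = (0.0109920/0.0112372 − 1)×1000 = (0.978180 − 1)×1000 = -21.820‰
α − 1 = ε/1000 = -0.0371
f^(α−1) = 0.07^(-0.0371) = 1.103689
δ_res = (-21.820 + 1000) × 1.103689 − 1000 = 1079.606 − 1000 = 79.61‰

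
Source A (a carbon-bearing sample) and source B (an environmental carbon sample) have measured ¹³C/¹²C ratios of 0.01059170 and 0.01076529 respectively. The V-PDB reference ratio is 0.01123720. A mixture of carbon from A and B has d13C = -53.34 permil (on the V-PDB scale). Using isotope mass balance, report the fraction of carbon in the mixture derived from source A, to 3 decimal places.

0.734

δ_A = (0.01059170/0.01123720 − 1)×1000 = (0.942557 − 1)×1000 = -57.443 permil
δ_B = (0.01076529/0.01123720 − 1)×1000 = (0.958005 − 1)×1000 = -41.995 permil
f_A = (δ_mix − δ_B)/(δ_A − δ_B) = (-53.34 − (-41.995))/(-57.443 − (-41.995))
f_A = -11.345 / -15.448 = 0.7344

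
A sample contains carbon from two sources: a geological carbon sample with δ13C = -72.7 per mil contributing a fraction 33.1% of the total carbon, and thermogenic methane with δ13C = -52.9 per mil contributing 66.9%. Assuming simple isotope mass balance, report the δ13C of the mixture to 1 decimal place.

δ_mix = f_A·δ_A + f_B·δ_B
δ_mix = 0.331 × (-72.7) + 0.669 × (-52.9)
δ_mix = -24.06 + -35.39 = -59.45 per mil

-59.5 per mil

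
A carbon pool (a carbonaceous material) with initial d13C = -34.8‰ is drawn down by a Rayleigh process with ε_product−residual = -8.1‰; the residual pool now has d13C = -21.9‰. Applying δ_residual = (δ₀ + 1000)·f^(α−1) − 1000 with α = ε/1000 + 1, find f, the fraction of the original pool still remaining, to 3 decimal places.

α − 1 = ε/1000 = -0.0081
(δ_res + 1000)/(δ₀ + 1000) = (-21.9 + 1000)/(-34.8 + 1000) = 978.1/965.2 = 1.013365
f = 1.013365^(1/-0.0081) = exp(ln(1.013365)/-0.0081) = exp(0.01328/-0.0081)
f = exp(-1.6391) = 0.1942

0.194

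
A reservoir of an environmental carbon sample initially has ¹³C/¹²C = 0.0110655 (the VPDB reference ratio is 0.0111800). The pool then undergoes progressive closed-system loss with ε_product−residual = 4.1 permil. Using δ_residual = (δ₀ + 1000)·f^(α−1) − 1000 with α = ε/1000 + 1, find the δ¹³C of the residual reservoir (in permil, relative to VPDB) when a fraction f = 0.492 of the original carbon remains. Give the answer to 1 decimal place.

-13.1 permil

δ₀ = (0.0110655/0.0111800 − 1)×1000 = (0.989758 − 1)×1000 = -10.242 permil
α − 1 = ε/1000 = 0.0041
f^(α−1) = 0.492^(0.0041) = 0.997096
δ_res = (-10.242 + 1000) × 0.997096 − 1000 = 986.884 − 1000 = -13.12 permil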